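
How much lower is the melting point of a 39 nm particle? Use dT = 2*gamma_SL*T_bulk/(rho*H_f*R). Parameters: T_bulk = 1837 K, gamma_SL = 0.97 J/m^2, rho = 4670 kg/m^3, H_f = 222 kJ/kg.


Radius R = 39/2 = 19.5 nm = 1.95e-08 m
Convert H_f = 222 kJ/kg = 222000 J/kg
dT = 2 * gamma_SL * T_bulk / (rho * H_f * R)
dT = 2 * 0.97 * 1837 / (4670 * 222000 * 1.95e-08)
dT = 176.3 K

176.3


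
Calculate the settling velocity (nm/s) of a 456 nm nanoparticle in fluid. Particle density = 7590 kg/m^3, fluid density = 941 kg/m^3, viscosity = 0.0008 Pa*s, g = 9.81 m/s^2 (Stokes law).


Radius R = 456/2 nm = 2.28e-07 m
Density difference = 7590 - 941 = 6649 kg/m^3
v = 2 * R^2 * (rho_p - rho_f) * g / (9 * eta)
v = 2 * (2.28e-07)^2 * 6649 * 9.81 / (9 * 0.0008)
v = 9.41873e-07 m/s = 941.8734 nm/s

941.8734


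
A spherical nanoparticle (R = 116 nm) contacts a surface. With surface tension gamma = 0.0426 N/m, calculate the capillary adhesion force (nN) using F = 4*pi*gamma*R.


Convert radius: R = 116 nm = 1.16e-07 m
F = 4 * pi * gamma * R
F = 4 * pi * 0.0426 * 1.16e-07
F = 6.2098e-08 N = 62.098 nN

62.098


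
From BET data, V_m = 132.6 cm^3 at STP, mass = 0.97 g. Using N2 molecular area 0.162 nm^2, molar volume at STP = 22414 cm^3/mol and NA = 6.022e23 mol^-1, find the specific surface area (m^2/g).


Number of moles in monolayer = V_m / 22414 = 132.6 / 22414 = 0.00591595
Number of molecules = moles * NA = 0.00591595 * 6.022e23
SA = molecules * sigma / mass
SA = (132.6 / 22414) * 6.022e23 * 0.162e-18 / 0.97
SA = 595.0 m^2/g

595.0


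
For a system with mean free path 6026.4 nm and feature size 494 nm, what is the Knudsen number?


Knudsen number Kn = lambda / L
Kn = 6026.4 / 494
Kn = 12.1992

12.1992


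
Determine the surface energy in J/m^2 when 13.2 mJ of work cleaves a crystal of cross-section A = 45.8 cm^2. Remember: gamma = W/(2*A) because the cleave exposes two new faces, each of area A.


Convert: A = 45.8 cm^2 = 0.00458 m^2, W = 13.2 mJ = 0.0132 J
Cleaving exposes two faces of area A, so total new surface = 2*A and gamma = W / (2*A)
gamma = 0.0132 / (2 * 0.00458)
gamma = 1.441 J/m^2

1.441


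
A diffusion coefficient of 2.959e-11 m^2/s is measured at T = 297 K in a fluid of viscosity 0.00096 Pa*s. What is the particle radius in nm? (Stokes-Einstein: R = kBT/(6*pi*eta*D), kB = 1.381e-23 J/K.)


Stokes-Einstein: R = kB*T / (6*pi*eta*D)
R = 1.381e-23 * 297 / (6 * pi * 0.00096 * 2.959e-11)
R = 7.66007e-09 m = 7.66 nm

7.66


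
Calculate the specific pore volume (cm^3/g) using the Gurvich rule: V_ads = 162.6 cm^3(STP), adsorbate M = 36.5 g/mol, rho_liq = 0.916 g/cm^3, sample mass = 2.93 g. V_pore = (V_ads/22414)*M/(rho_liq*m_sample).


Moles adsorbed n = V_ads / 22414 = 162.6 / 22414 = 7.254395e-03 mol
Liquid volume V_liq = n * M / rho_liq = 7.254395e-03 * 36.5 / 0.916 = 0.28907 cm^3
Specific pore volume V_pore = V_liq / m_sample = 0.28907 / 2.93
V_pore = 0.0987 cm^3/g

0.0987


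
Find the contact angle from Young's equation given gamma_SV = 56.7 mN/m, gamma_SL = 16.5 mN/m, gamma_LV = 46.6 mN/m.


cos(theta) = (gamma_SV - gamma_SL) / gamma_LV
cos(theta) = (56.7 - 16.5) / 46.6
cos(theta) = 0.862661
theta = arccos(0.862661) = 30.38 degrees

30.38


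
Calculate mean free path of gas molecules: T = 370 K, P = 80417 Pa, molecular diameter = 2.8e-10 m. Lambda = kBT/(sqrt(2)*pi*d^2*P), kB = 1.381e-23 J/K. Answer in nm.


Mean free path: lambda = kB*T / (sqrt(2) * pi * d^2 * P)
lambda = 1.381e-23 * 370 / (sqrt(2) * pi * (2.8e-10)^2 * 80417)
lambda = 1.82418e-07 m
lambda = 182.42 nm

182.42


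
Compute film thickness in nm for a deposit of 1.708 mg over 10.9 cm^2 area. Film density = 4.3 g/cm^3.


Convert: m = 1.708 mg = 1.7080e-06 kg, A = 10.9 cm^2 = 1.0900e-03 m^2, rho = 4.3 g/cm^3 = 4300 kg/m^3
t = m / (A * rho)
t = 1.7080e-06 / (1.0900e-03 * 4300)
t = 3.6441e-07 m = 364.4 nm

364.4


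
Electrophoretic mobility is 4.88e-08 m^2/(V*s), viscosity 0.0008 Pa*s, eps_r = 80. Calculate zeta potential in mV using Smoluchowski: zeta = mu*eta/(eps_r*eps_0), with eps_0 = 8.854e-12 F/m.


Smoluchowski equation: zeta = mu * eta / (eps_r * eps_0)
zeta = 4.88e-08 * 0.0008 / (80 * 8.854e-12)
zeta = 0.055116 V = 55.12 mV

55.12


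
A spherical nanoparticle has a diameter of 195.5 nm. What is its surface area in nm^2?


Radius r = 195.5/2 = 97.75 nm
Surface area SA = 4 * pi * r^2
SA = 4 * pi * (97.75)^2
SA = 120072.46 nm^2

120072.46


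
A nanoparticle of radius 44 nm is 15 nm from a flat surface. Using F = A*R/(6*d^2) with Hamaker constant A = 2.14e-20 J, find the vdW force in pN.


Convert to SI: R = 44 nm = 4.4e-08 m, d = 15 nm = 1.5e-08 m
F = A * R / (6 * d^2)
F = 2.14e-20 * 4.4e-08 / (6 * (1.5e-08)^2)
F = 6.97481e-13 N = 0.697 pN

0.697


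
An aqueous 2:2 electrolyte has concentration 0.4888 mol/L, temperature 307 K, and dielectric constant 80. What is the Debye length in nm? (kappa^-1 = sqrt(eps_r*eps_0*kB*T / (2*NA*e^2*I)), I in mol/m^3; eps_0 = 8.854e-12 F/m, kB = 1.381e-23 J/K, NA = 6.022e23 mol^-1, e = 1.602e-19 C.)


Ionic strength I = 0.4888 * 2^2 * 1000 = 1955.2 mol/m^3
kappa^-1 = sqrt(80 * 8.854e-12 * 1.381e-23 * 307 / (2 * 6.022e23 * (1.602e-19)^2 * 1955.2))
kappa^-1 = 0.223 nm

0.223


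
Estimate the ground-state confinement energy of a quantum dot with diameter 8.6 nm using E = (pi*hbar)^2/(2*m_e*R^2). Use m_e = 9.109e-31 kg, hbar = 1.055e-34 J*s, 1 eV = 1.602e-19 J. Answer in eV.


Radius R = 8.6/2 = 4.3 nm = 4.3e-09 m
E = (pi * 1.055e-34)^2 / (2 * 9.109e-31 * (4.3e-09)^2)
E(J) = 3.26112e-21
E = E(J) / 1.602e-19 = 0.0204 eV

0.0204


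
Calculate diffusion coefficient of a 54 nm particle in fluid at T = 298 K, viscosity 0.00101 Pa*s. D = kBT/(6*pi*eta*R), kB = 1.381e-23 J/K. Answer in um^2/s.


Radius R = 54/2 = 27 nm = 2.7e-08 m
D = kB*T / (6*pi*eta*R)
D = 1.381e-23 * 298 / (6 * pi * 0.00101 * 2.7e-08)
D = 8.00615e-12 m^2/s = 8.006 um^2/s

8.006


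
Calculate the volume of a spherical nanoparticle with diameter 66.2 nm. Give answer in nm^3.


Radius r = 66.2/2 = 33.1 nm
Volume V = (4/3) * pi * r^3
V = (4/3) * pi * (33.1)^3
V = 151905.18 nm^3

151905.18


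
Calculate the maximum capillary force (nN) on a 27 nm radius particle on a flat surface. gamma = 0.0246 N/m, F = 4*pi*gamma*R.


Convert radius: R = 27 nm = 2.7e-08 m
F = 4 * pi * gamma * R
F = 4 * pi * 0.0246 * 2.7e-08
F = 8.34658e-09 N = 8.3466 nN

8.3466


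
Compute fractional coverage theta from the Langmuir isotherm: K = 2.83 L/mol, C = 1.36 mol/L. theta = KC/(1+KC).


Langmuir isotherm: theta = K*C / (1 + K*C)
K*C = 2.83 * 1.36 = 3.8488
theta = 3.8488 / (1 + 3.8488) = 3.8488 / 4.8488
theta = 0.7938

0.7938


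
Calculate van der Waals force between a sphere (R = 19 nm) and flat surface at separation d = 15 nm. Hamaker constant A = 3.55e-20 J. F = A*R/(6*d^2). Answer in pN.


Convert to SI: R = 19 nm = 1.9e-08 m, d = 15 nm = 1.5e-08 m
F = A * R / (6 * d^2)
F = 3.55e-20 * 1.9e-08 / (6 * (1.5e-08)^2)
F = 4.9963e-13 N = 0.5 pN

0.5


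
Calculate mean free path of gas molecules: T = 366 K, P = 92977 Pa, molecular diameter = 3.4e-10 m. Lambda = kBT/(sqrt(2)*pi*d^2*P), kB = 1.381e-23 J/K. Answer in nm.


Mean free path: lambda = kB*T / (sqrt(2) * pi * d^2 * P)
lambda = 1.381e-23 * 366 / (sqrt(2) * pi * (3.4e-10)^2 * 92977)
lambda = 1.05847e-07 m
lambda = 105.85 nm

105.85


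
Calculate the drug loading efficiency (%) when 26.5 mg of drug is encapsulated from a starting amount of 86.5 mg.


Drug loading efficiency = (drug loaded / drug initial) * 100
DLE = 26.5 / 86.5 * 100
DLE = 0.3064 * 100
DLE = 30.64%

30.64


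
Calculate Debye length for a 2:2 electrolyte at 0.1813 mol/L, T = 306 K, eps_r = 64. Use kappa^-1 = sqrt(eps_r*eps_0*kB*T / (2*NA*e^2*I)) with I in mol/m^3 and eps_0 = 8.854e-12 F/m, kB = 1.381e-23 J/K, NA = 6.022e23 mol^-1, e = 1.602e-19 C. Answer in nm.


Ionic strength I = 0.1813 * 2^2 * 1000 = 725.2 mol/m^3
kappa^-1 = sqrt(64 * 8.854e-12 * 1.381e-23 * 306 / (2 * 6.022e23 * (1.602e-19)^2 * 725.2))
kappa^-1 = 0.327 nm

0.327


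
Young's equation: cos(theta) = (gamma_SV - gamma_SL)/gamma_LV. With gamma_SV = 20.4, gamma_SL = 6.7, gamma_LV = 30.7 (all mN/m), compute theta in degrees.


cos(theta) = (gamma_SV - gamma_SL) / gamma_LV
cos(theta) = (20.4 - 6.7) / 30.7
cos(theta) = 0.446254
theta = arccos(0.446254) = 63.5 degrees

63.5


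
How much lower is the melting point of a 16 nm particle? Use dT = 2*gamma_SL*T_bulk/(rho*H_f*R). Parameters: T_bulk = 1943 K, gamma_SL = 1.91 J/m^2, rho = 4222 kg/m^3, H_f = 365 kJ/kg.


Radius R = 16/2 = 8 nm = 8e-09 m
Convert H_f = 365 kJ/kg = 365000 J/kg
dT = 2 * gamma_SL * T_bulk / (rho * H_f * R)
dT = 2 * 1.91 * 1943 / (4222 * 365000 * 8e-09)
dT = 602.1 K

602.1


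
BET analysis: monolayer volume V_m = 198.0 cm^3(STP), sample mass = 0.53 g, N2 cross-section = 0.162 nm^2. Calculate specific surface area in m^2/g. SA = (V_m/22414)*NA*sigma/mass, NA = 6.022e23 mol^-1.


Number of moles in monolayer = V_m / 22414 = 198.0 / 22414 = 0.00883376
Number of molecules = moles * NA = 0.00883376 * 6.022e23
SA = molecules * sigma / mass
SA = (198.0 / 22414) * 6.022e23 * 0.162e-18 / 0.53
SA = 1626.0 m^2/g

1626.0


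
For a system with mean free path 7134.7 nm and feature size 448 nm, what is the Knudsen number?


Knudsen number Kn = lambda / L
Kn = 7134.7 / 448
Kn = 15.9257

15.9257


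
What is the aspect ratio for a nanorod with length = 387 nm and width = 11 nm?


Aspect ratio AR = length / diameter
AR = 387 / 11
AR = 35.18

35.18


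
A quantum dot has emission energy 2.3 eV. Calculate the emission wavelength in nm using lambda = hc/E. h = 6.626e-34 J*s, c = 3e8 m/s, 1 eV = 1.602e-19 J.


Convert energy: E = 2.3 eV = 2.3 * 1.602e-19 = 3.6846e-19 J
lambda = h*c / E = 6.626e-34 * 3e8 / 3.6846e-19
lambda = 5.39489e-07 m = 539.5 nm

539.5


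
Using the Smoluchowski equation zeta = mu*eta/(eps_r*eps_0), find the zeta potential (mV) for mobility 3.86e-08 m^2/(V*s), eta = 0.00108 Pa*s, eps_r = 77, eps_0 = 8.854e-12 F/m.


Smoluchowski equation: zeta = mu * eta / (eps_r * eps_0)
zeta = 3.86e-08 * 0.00108 / (77 * 8.854e-12)
zeta = 0.061148 V = 61.15 mV

61.15


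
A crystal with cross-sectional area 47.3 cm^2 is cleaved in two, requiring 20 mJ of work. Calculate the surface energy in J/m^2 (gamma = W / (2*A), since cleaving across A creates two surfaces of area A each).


Convert: A = 47.3 cm^2 = 0.00473 m^2, W = 20 mJ = 0.02 J
Cleaving exposes two faces of area A, so total new surface = 2*A and gamma = W / (2*A)
gamma = 0.02 / (2 * 0.00473)
gamma = 2.114 J/m^2

2.114


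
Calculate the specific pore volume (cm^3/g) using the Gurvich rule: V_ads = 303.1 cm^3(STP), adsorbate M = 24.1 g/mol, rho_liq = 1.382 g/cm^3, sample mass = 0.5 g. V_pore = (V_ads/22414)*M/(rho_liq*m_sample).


Moles adsorbed n = V_ads / 22414 = 303.1 / 22414 = 1.352280e-02 mol
Liquid volume V_liq = n * M / rho_liq = 1.352280e-02 * 24.1 / 1.382 = 0.23582 cm^3
Specific pore volume V_pore = V_liq / m_sample = 0.23582 / 0.5
V_pore = 0.4716 cm^3/g

0.4716


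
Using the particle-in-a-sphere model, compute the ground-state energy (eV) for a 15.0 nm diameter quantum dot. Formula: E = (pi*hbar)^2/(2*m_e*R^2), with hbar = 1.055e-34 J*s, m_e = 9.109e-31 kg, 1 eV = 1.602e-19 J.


Radius R = 15.0/2 = 7.5 nm = 7.5e-09 m
E = (pi * 1.055e-34)^2 / (2 * 9.109e-31 * (7.5e-09)^2)
E(J) = 1.07197e-21
E = E(J) / 1.602e-19 = 0.0067 eV

0.0067


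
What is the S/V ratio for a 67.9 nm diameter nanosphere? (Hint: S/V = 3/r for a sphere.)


Radius r = 67.9/2 = 33.95 nm
S/V = 3 / r = 3 / 33.95
S/V = 0.0884 nm^-1

0.0884


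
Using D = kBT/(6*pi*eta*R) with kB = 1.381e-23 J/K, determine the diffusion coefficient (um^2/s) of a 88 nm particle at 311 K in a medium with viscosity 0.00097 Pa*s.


Radius R = 88/2 = 44 nm = 4.4e-08 m
D = kB*T / (6*pi*eta*R)
D = 1.381e-23 * 311 / (6 * pi * 0.00097 * 4.4e-08)
D = 5.33861e-12 m^2/s = 5.339 um^2/s

5.339


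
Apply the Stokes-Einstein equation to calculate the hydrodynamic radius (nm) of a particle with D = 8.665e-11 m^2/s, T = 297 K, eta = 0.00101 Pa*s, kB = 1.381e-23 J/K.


Stokes-Einstein: R = kB*T / (6*pi*eta*D)
R = 1.381e-23 * 297 / (6 * pi * 0.00101 * 8.665e-11)
R = 2.48633e-09 m = 2.49 nm

2.49


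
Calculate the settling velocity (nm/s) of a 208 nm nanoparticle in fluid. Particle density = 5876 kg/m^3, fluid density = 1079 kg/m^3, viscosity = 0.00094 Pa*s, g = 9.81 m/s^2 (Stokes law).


Radius R = 208/2 nm = 1.04e-07 m
Density difference = 5876 - 1079 = 4797 kg/m^3
v = 2 * R^2 * (rho_p - rho_f) * g / (9 * eta)
v = 2 * (1.04e-07)^2 * 4797 * 9.81 / (9 * 0.00094)
v = 1.20328e-07 m/s = 120.3275 nm/s

120.3275


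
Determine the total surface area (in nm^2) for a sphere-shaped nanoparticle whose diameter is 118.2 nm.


Radius r = 118.2/2 = 59.1 nm
Surface area SA = 4 * pi * r^2
SA = 4 * pi * (59.1)^2
SA = 43891.94 nm^2

43891.94


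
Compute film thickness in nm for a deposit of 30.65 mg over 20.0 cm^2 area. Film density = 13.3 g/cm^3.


Convert: m = 30.65 mg = 3.0650e-05 kg, A = 20.0 cm^2 = 2.0000e-03 m^2, rho = 13.3 g/cm^3 = 13300 kg/m^3
t = m / (A * rho)
t = 3.0650e-05 / (2.0000e-03 * 13300)
t = 1.1523e-06 m = 1152.3 nm

1152.3


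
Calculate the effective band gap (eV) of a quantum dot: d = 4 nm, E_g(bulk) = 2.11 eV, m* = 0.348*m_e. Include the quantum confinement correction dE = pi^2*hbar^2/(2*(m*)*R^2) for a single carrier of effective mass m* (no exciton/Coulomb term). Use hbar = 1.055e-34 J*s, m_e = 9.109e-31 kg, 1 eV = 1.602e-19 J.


Radius R = 4/2 nm = 2e-09 m
Confinement energy dE = pi^2 * hbar^2 / (2 * m_eff * m_e * R^2)
dE = pi^2 * (1.055e-34)^2 / (2 * 0.348 * 9.109e-31 * (2e-09)^2) J, divided by 1.602e-19 J/eV
dE = 0.2704 eV
Total band gap = E_g(bulk) + dE = 2.11 + 0.2704 = 2.3804 eV

2.3804


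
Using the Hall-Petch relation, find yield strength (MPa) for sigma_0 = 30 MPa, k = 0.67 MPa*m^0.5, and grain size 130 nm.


d = 130 nm = 1.3e-07 m
sqrt(d) = 0.0003605551
Hall-Petch contribution = k / sqrt(d) = 0.67 / 0.0003605551 = 1858.2 MPa
sigma = sigma_0 + k/sqrt(d) = 30 + 1858.2 = 1888.2 MPa

1888.2


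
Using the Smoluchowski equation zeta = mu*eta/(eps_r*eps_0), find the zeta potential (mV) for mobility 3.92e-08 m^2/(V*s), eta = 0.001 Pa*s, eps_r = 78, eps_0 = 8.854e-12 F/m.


Smoluchowski equation: zeta = mu * eta / (eps_r * eps_0)
zeta = 3.92e-08 * 0.001 / (78 * 8.854e-12)
zeta = 0.056761 V = 56.76 mV

56.76


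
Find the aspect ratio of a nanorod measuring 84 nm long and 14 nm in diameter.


Aspect ratio AR = length / diameter
AR = 84 / 14
AR = 6.0

6.0


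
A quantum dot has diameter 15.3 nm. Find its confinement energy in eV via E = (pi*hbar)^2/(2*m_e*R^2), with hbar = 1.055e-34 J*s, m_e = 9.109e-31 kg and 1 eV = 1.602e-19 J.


Radius R = 15.3/2 = 7.65 nm = 7.65e-09 m
E = (pi * 1.055e-34)^2 / (2 * 9.109e-31 * (7.65e-09)^2)
E(J) = 1.03034e-21
E = E(J) / 1.602e-19 = 0.0064 eV

0.0064


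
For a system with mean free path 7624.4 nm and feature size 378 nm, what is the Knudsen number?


Knudsen number Kn = lambda / L
Kn = 7624.4 / 378
Kn = 20.1704

20.1704


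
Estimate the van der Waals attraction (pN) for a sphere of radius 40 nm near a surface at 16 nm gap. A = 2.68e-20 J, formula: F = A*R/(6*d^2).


Convert to SI: R = 40 nm = 4e-08 m, d = 16 nm = 1.6e-08 m
F = A * R / (6 * d^2)
F = 2.68e-20 * 4e-08 / (6 * (1.6e-08)^2)
F = 6.97917e-13 N = 0.698 pN

0.698


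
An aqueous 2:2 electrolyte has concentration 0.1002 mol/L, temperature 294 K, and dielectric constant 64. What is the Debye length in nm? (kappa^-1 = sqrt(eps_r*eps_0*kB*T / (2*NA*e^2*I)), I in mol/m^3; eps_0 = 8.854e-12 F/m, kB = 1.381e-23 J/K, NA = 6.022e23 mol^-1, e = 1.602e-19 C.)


Ionic strength I = 0.1002 * 2^2 * 1000 = 400.8 mol/m^3
kappa^-1 = sqrt(64 * 8.854e-12 * 1.381e-23 * 294 / (2 * 6.022e23 * (1.602e-19)^2 * 400.8))
kappa^-1 = 0.431 nm

0.431


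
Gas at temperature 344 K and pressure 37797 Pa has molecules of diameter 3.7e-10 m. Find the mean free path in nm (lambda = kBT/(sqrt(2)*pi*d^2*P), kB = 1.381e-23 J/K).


Mean free path: lambda = kB*T / (sqrt(2) * pi * d^2 * P)
lambda = 1.381e-23 * 344 / (sqrt(2) * pi * (3.7e-10)^2 * 37797)
lambda = 2.06646e-07 m
lambda = 206.65 nm

206.65


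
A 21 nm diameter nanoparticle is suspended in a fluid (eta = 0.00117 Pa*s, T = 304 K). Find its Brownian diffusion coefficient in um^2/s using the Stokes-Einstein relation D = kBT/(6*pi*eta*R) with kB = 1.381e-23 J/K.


Radius R = 21/2 = 10.5 nm = 1.05e-08 m
D = kB*T / (6*pi*eta*R)
D = 1.381e-23 * 304 / (6 * pi * 0.00117 * 1.05e-08)
D = 1.81297e-11 m^2/s = 18.13 um^2/s

18.13


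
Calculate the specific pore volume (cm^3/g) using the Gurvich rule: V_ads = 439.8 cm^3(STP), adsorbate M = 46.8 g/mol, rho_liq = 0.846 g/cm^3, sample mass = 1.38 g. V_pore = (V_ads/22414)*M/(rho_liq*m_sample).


Moles adsorbed n = V_ads / 22414 = 439.8 / 22414 = 1.962167e-02 mol
Liquid volume V_liq = n * M / rho_liq = 1.962167e-02 * 46.8 / 0.846 = 1.08545 cm^3
Specific pore volume V_pore = V_liq / m_sample = 1.08545 / 1.38
V_pore = 0.7866 cm^3/g

0.7866


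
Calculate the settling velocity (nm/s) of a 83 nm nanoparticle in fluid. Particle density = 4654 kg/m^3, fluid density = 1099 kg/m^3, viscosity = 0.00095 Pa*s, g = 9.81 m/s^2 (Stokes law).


Radius R = 83/2 nm = 4.15e-08 m
Density difference = 4654 - 1099 = 3555 kg/m^3
v = 2 * R^2 * (rho_p - rho_f) * g / (9 * eta)
v = 2 * (4.15e-08)^2 * 3555 * 9.81 / (9 * 0.00095)
v = 1.40498e-08 m/s = 14.0498 nm/s

14.0498


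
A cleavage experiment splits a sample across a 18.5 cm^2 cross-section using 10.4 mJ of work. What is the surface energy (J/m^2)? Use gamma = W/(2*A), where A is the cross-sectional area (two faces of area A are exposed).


Convert: A = 18.5 cm^2 = 0.00185 m^2, W = 10.4 mJ = 0.0104 J
Cleaving exposes two faces of area A, so total new surface = 2*A and gamma = W / (2*A)
gamma = 0.0104 / (2 * 0.00185)
gamma = 2.811 J/m^2

2.811


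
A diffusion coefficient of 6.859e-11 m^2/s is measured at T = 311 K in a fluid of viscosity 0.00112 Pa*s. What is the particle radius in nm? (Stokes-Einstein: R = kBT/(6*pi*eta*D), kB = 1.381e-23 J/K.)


Stokes-Einstein: R = kB*T / (6*pi*eta*D)
R = 1.381e-23 * 311 / (6 * pi * 0.00112 * 6.859e-11)
R = 2.96602e-09 m = 2.97 nm

2.97


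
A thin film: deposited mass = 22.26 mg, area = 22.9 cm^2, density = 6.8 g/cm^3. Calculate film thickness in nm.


Convert: m = 22.26 mg = 2.2260e-05 kg, A = 22.9 cm^2 = 2.2900e-03 m^2, rho = 6.8 g/cm^3 = 6800 kg/m^3
t = m / (A * rho)
t = 2.2260e-05 / (2.2900e-03 * 6800)
t = 1.4295e-06 m = 1429.5 nm

1429.5


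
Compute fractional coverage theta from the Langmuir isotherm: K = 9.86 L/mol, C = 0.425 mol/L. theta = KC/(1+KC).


Langmuir isotherm: theta = K*C / (1 + K*C)
K*C = 9.86 * 0.425 = 4.1905
theta = 4.1905 / (1 + 4.1905) = 4.1905 / 5.1905
theta = 0.8073

0.8073


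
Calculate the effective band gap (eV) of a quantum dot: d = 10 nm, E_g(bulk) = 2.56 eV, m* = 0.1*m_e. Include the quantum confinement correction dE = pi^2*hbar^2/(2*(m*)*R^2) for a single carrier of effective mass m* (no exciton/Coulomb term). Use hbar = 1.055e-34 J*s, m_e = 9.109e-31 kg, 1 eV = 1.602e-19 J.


Radius R = 10/2 nm = 5e-09 m
Confinement energy dE = pi^2 * hbar^2 / (2 * m_eff * m_e * R^2)
dE = pi^2 * (1.055e-34)^2 / (2 * 0.1 * 9.109e-31 * (5e-09)^2) J, divided by 1.602e-19 J/eV
dE = 0.1506 eV
Total band gap = E_g(bulk) + dE = 2.56 + 0.1506 = 2.7106 eV

2.7106


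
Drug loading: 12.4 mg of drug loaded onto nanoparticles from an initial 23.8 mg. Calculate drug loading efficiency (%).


Drug loading efficiency = (drug loaded / drug initial) * 100
DLE = 12.4 / 23.8 * 100
DLE = 0.521 * 100
DLE = 52.1%

52.1


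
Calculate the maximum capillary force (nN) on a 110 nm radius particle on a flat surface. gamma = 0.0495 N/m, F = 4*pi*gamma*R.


Convert radius: R = 110 nm = 1.1e-07 m
F = 4 * pi * gamma * R
F = 4 * pi * 0.0495 * 1.1e-07
F = 6.84239e-08 N = 68.4239 nN

68.4239


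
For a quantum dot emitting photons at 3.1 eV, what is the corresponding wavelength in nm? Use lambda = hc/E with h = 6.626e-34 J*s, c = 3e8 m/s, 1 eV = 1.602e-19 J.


Convert energy: E = 3.1 eV = 3.1 * 1.602e-19 = 4.9662e-19 J
lambda = h*c / E = 6.626e-34 * 3e8 / 4.9662e-19
lambda = 4.00266e-07 m = 400.3 nm

400.3


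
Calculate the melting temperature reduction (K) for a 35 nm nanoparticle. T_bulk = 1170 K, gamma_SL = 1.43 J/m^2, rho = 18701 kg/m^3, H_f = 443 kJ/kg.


Radius R = 35/2 = 17.5 nm = 1.75e-08 m
Convert H_f = 443 kJ/kg = 443000 J/kg
dT = 2 * gamma_SL * T_bulk / (rho * H_f * R)
dT = 2 * 1.43 * 1170 / (18701 * 443000 * 1.75e-08)
dT = 23.1 K

23.1


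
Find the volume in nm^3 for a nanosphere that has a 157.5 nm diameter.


Radius r = 157.5/2 = 78.75 nm
Volume V = (4/3) * pi * r^3
V = (4/3) * pi * (78.75)^3
V = 2045692.24 nm^3

2045692.24


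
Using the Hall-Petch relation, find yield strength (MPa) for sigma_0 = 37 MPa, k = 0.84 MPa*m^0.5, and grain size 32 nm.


d = 32 nm = 3.2e-08 m
sqrt(d) = 0.0001788854
Hall-Petch contribution = k / sqrt(d) = 0.84 / 0.0001788854 = 4695.7 MPa
sigma = sigma_0 + k/sqrt(d) = 37 + 4695.7 = 4732.7 MPa

4732.7


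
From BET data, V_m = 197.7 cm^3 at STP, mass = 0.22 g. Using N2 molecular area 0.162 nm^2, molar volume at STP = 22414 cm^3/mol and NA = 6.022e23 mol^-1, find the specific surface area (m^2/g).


Number of moles in monolayer = V_m / 22414 = 197.7 / 22414 = 0.00882038
Number of molecules = moles * NA = 0.00882038 * 6.022e23
SA = molecules * sigma / mass
SA = (197.7 / 22414) * 6.022e23 * 0.162e-18 / 0.22
SA = 3911.3 m^2/g

3911.3


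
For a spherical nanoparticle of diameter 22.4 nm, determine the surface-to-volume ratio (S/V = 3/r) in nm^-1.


Radius r = 22.4/2 = 11.2 nm
S/V = 3 / r = 3 / 11.2
S/V = 0.2679 nm^-1

0.2679


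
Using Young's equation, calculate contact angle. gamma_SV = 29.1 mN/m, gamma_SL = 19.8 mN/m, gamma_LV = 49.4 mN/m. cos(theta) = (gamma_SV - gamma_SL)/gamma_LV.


cos(theta) = (gamma_SV - gamma_SL) / gamma_LV
cos(theta) = (29.1 - 19.8) / 49.4
cos(theta) = 0.188259
theta = arccos(0.188259) = 79.15 degrees

79.15


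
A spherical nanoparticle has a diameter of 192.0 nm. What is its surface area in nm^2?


Radius r = 192.0/2 = 96 nm
Surface area SA = 4 * pi * r^2
SA = 4 * pi * (96)^2
SA = 115811.67 nm^2

115811.67


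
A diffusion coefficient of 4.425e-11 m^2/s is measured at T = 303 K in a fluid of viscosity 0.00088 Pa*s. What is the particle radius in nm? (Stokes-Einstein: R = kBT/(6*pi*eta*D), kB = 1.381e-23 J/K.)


Stokes-Einstein: R = kB*T / (6*pi*eta*D)
R = 1.381e-23 * 303 / (6 * pi * 0.00088 * 4.425e-11)
R = 5.70085e-09 m = 5.7 nm

5.7


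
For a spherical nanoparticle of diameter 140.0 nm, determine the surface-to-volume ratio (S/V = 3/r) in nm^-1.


Radius r = 140.0/2 = 70 nm
S/V = 3 / r = 3 / 70
S/V = 0.0429 nm^-1

0.0429


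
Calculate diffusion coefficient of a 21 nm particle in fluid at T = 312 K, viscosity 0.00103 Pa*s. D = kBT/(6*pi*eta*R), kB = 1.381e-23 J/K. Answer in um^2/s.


Radius R = 21/2 = 10.5 nm = 1.05e-08 m
D = kB*T / (6*pi*eta*R)
D = 1.381e-23 * 312 / (6 * pi * 0.00103 * 1.05e-08)
D = 2.11359e-11 m^2/s = 21.136 um^2/s

21.136


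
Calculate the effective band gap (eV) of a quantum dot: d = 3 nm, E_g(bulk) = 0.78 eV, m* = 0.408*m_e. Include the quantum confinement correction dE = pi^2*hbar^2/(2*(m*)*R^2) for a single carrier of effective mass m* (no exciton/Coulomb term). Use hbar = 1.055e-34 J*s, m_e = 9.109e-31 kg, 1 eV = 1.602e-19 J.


Radius R = 3/2 nm = 1.5e-09 m
Confinement energy dE = pi^2 * hbar^2 / (2 * m_eff * m_e * R^2)
dE = pi^2 * (1.055e-34)^2 / (2 * 0.408 * 9.109e-31 * (1.5e-09)^2) J, divided by 1.602e-19 J/eV
dE = 0.41 eV
Total band gap = E_g(bulk) + dE = 0.78 + 0.41 = 1.19 eV

1.19


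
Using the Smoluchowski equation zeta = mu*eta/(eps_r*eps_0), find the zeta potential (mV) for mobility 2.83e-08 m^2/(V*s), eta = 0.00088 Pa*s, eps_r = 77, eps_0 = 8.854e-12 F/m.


Smoluchowski equation: zeta = mu * eta / (eps_r * eps_0)
zeta = 2.83e-08 * 0.00088 / (77 * 8.854e-12)
zeta = 0.036529 V = 36.53 mV

36.53


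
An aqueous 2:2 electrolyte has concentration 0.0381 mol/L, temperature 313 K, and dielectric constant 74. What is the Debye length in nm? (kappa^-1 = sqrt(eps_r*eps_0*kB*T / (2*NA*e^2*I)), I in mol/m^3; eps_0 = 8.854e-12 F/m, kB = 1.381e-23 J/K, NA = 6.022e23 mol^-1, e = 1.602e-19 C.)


Ionic strength I = 0.0381 * 2^2 * 1000 = 152.4 mol/m^3
kappa^-1 = sqrt(74 * 8.854e-12 * 1.381e-23 * 313 / (2 * 6.022e23 * (1.602e-19)^2 * 152.4))
kappa^-1 = 0.775 nm

0.775


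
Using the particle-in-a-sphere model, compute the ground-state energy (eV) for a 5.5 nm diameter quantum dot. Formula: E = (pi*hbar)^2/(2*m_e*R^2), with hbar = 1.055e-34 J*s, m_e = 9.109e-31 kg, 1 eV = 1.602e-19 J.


Radius R = 5.5/2 = 2.75 nm = 2.75e-09 m
E = (pi * 1.055e-34)^2 / (2 * 9.109e-31 * (2.75e-09)^2)
E(J) = 7.97331e-21
E = E(J) / 1.602e-19 = 0.0498 eV

0.0498


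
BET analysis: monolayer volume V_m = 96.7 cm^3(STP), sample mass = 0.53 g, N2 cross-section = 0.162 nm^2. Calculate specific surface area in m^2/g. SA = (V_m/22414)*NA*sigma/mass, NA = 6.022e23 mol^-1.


Number of moles in monolayer = V_m / 22414 = 96.7 / 22414 = 0.00431427
Number of molecules = moles * NA = 0.00431427 * 6.022e23
SA = molecules * sigma / mass
SA = (96.7 / 22414) * 6.022e23 * 0.162e-18 / 0.53
SA = 794.1 m^2/g

794.1


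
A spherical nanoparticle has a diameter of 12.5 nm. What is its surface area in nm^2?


Radius r = 12.5/2 = 6.25 nm
Surface area SA = 4 * pi * r^2
SA = 4 * pi * (6.25)^2
SA = 490.87 nm^2

490.87


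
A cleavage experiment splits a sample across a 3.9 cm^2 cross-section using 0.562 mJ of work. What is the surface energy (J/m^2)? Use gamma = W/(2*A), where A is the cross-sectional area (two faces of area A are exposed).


Convert: A = 3.9 cm^2 = 0.00039 m^2, W = 0.562 mJ = 0.000562 J
Cleaving exposes two faces of area A, so total new surface = 2*A and gamma = W / (2*A)
gamma = 0.000562 / (2 * 0.00039)
gamma = 0.721 J/m^2

0.721


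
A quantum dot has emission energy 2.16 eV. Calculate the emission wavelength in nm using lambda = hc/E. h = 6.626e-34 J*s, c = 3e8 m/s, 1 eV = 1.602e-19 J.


Convert energy: E = 2.16 eV = 2.16 * 1.602e-19 = 3.46032e-19 J
lambda = h*c / E = 6.626e-34 * 3e8 / 3.46032e-19
lambda = 5.74456e-07 m = 574.5 nm

574.5


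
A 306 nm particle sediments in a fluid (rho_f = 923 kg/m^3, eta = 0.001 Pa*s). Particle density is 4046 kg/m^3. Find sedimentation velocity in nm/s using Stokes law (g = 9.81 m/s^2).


Radius R = 306/2 nm = 1.53e-07 m
Density difference = 4046 - 923 = 3123 kg/m^3
v = 2 * R^2 * (rho_p - rho_f) * g / (9 * eta)
v = 2 * (1.53e-07)^2 * 3123 * 9.81 / (9 * 0.001)
v = 1.59372e-07 m/s = 159.3717 nm/s

159.3717


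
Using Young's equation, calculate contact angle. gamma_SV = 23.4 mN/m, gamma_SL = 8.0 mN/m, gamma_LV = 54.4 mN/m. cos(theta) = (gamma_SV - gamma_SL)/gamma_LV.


cos(theta) = (gamma_SV - gamma_SL) / gamma_LV
cos(theta) = (23.4 - 8.0) / 54.4
cos(theta) = 0.283088
theta = arccos(0.283088) = 73.56 degrees

73.56


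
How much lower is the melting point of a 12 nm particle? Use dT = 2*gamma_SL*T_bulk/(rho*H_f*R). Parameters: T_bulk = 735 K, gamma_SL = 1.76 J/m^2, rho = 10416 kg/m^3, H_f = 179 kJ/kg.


Radius R = 12/2 = 6 nm = 6e-09 m
Convert H_f = 179 kJ/kg = 179000 J/kg
dT = 2 * gamma_SL * T_bulk / (rho * H_f * R)
dT = 2 * 1.76 * 735 / (10416 * 179000 * 6e-09)
dT = 231.3 K

231.3


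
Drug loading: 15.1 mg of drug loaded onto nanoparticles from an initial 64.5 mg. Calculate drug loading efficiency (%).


Drug loading efficiency = (drug loaded / drug initial) * 100
DLE = 15.1 / 64.5 * 100
DLE = 0.2341 * 100
DLE = 23.41%

23.41


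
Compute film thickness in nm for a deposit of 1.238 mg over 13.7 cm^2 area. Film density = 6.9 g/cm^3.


Convert: m = 1.238 mg = 1.2380e-06 kg, A = 13.7 cm^2 = 1.3700e-03 m^2, rho = 6.9 g/cm^3 = 6900 kg/m^3
t = m / (A * rho)
t = 1.2380e-06 / (1.3700e-03 * 6900)
t = 1.3096e-07 m = 131.0 nm

131.0


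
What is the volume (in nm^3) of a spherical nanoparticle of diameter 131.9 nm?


Radius r = 131.9/2 = 65.95 nm
Volume V = (4/3) * pi * r^3
V = (4/3) * pi * (65.95)^3
V = 1201525.55 nm^3

1201525.55


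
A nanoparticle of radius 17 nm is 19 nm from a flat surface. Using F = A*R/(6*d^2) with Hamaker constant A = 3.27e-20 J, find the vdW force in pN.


Convert to SI: R = 17 nm = 1.7e-08 m, d = 19 nm = 1.9e-08 m
F = A * R / (6 * d^2)
F = 3.27e-20 * 1.7e-08 / (6 * (1.9e-08)^2)
F = 2.56648e-13 N = 0.257 pN

0.257


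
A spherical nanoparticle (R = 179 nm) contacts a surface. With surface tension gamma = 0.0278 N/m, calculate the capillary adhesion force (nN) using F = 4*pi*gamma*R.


Convert radius: R = 179 nm = 1.79e-07 m
F = 4 * pi * gamma * R
F = 4 * pi * 0.0278 * 1.79e-07
F = 6.25328e-08 N = 62.5328 nN

62.5328


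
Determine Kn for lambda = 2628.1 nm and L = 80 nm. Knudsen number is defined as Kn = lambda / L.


Knudsen number Kn = lambda / L
Kn = 2628.1 / 80
Kn = 32.8513

32.8513


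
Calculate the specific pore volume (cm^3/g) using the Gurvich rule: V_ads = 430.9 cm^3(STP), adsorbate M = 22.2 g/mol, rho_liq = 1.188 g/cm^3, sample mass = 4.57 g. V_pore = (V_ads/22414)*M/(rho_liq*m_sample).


Moles adsorbed n = V_ads / 22414 = 430.9 / 22414 = 1.922459e-02 mol
Liquid volume V_liq = n * M / rho_liq = 1.922459e-02 * 22.2 / 1.188 = 0.35925 cm^3
Specific pore volume V_pore = V_liq / m_sample = 0.35925 / 4.57
V_pore = 0.0786 cm^3/g

0.0786


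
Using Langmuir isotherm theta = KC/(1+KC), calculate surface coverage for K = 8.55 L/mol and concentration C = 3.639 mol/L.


Langmuir isotherm: theta = K*C / (1 + K*C)
K*C = 8.55 * 3.639 = 31.11345
theta = 31.11345 / (1 + 31.11345) = 31.11345 / 32.11345
theta = 0.9689

0.9689


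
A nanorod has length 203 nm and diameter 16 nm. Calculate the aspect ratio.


Aspect ratio AR = length / diameter
AR = 203 / 16
AR = 12.69

12.69


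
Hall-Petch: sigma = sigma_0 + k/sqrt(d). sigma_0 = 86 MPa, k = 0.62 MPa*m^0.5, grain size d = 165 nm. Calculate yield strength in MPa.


d = 165 nm = 1.65e-07 m
sqrt(d) = 0.0004062019
Hall-Petch contribution = k / sqrt(d) = 0.62 / 0.0004062019 = 1526.3 MPa
sigma = sigma_0 + k/sqrt(d) = 86 + 1526.3 = 1612.3 MPa

1612.3


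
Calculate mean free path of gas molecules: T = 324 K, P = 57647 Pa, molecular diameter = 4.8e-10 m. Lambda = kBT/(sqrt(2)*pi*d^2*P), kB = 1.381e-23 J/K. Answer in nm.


Mean free path: lambda = kB*T / (sqrt(2) * pi * d^2 * P)
lambda = 1.381e-23 * 324 / (sqrt(2) * pi * (4.8e-10)^2 * 57647)
lambda = 7.58254e-08 m
lambda = 75.83 nm

75.83


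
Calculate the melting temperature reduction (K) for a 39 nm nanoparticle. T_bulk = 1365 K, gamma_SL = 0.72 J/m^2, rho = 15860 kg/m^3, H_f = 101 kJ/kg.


Radius R = 39/2 = 19.5 nm = 1.95e-08 m
Convert H_f = 101 kJ/kg = 101000 J/kg
dT = 2 * gamma_SL * T_bulk / (rho * H_f * R)
dT = 2 * 0.72 * 1365 / (15860 * 101000 * 1.95e-08)
dT = 62.9 K

62.9


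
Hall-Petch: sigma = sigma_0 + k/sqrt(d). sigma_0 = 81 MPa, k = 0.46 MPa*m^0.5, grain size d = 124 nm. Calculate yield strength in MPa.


d = 124 nm = 1.24e-07 m
sqrt(d) = 0.0003521363
Hall-Petch contribution = k / sqrt(d) = 0.46 / 0.0003521363 = 1306.3 MPa
sigma = sigma_0 + k/sqrt(d) = 81 + 1306.3 = 1387.3 MPa

1387.3


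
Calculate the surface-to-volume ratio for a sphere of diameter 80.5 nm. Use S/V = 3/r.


Radius r = 80.5/2 = 40.25 nm
S/V = 3 / r = 3 / 40.25
S/V = 0.0745 nm^-1

0.0745


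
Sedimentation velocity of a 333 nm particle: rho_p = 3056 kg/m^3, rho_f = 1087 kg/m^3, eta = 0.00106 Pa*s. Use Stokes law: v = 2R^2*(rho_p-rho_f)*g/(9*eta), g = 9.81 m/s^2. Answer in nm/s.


Radius R = 333/2 nm = 1.665e-07 m
Density difference = 3056 - 1087 = 1969 kg/m^3
v = 2 * R^2 * (rho_p - rho_f) * g / (9 * eta)
v = 2 * (1.665e-07)^2 * 1969 * 9.81 / (9 * 0.00106)
v = 1.1226e-07 m/s = 112.2599 nm/s

112.2599


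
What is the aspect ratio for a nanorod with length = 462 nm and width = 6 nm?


Aspect ratio AR = length / diameter
AR = 462 / 6
AR = 77.0

77.0


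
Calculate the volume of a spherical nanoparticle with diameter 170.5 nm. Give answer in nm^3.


Radius r = 170.5/2 = 85.25 nm
Volume V = (4/3) * pi * r^3
V = (4/3) * pi * (85.25)^3
V = 2595205.62 nm^3

2595205.62


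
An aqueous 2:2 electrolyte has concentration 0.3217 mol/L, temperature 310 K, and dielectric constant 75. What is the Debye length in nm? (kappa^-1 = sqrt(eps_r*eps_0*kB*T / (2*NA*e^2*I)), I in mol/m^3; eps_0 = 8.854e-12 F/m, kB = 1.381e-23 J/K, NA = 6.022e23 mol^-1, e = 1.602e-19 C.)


Ionic strength I = 0.3217 * 2^2 * 1000 = 1286.8 mol/m^3
kappa^-1 = sqrt(75 * 8.854e-12 * 1.381e-23 * 310 / (2 * 6.022e23 * (1.602e-19)^2 * 1286.8))
kappa^-1 = 0.267 nm

0.267


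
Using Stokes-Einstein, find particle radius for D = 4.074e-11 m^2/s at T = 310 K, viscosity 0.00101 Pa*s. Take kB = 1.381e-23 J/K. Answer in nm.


Stokes-Einstein: R = kB*T / (6*pi*eta*D)
R = 1.381e-23 * 310 / (6 * pi * 0.00101 * 4.074e-11)
R = 5.51965e-09 m = 5.52 nm

5.52


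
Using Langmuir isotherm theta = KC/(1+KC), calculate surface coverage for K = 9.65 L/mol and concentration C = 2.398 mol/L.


Langmuir isotherm: theta = K*C / (1 + K*C)
K*C = 9.65 * 2.398 = 23.1407
theta = 23.1407 / (1 + 23.1407) = 23.1407 / 24.1407
theta = 0.9586

0.9586


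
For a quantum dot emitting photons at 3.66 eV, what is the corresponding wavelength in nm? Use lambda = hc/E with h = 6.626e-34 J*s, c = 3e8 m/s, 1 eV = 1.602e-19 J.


Convert energy: E = 3.66 eV = 3.66 * 1.602e-19 = 5.86332e-19 J
lambda = h*c / E = 6.626e-34 * 3e8 / 5.86332e-19
lambda = 3.39023e-07 m = 339.0 nm

339.0


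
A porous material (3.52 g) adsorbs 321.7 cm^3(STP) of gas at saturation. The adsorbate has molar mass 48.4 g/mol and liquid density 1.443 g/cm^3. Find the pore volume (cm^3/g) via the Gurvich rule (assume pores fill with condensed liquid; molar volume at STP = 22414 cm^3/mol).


Moles adsorbed n = V_ads / 22414 = 321.7 / 22414 = 1.435264e-02 mol
Liquid volume V_liq = n * M / rho_liq = 1.435264e-02 * 48.4 / 1.443 = 0.48141 cm^3
Specific pore volume V_pore = V_liq / m_sample = 0.48141 / 3.52
V_pore = 0.1368 cm^3/g

0.1368


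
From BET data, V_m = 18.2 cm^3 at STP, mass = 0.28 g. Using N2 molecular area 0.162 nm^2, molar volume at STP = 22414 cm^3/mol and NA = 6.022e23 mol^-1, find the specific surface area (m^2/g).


Number of moles in monolayer = V_m / 22414 = 18.2 / 22414 = 0.00081199
Number of molecules = moles * NA = 0.00081199 * 6.022e23
SA = molecules * sigma / mass
SA = (18.2 / 22414) * 6.022e23 * 0.162e-18 / 0.28
SA = 282.9 m^2/g

282.9


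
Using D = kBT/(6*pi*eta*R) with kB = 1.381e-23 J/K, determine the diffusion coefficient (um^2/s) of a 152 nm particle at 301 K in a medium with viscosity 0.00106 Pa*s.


Radius R = 152/2 = 76 nm = 7.6e-08 m
D = kB*T / (6*pi*eta*R)
D = 1.381e-23 * 301 / (6 * pi * 0.00106 * 7.6e-08)
D = 2.73741e-12 m^2/s = 2.737 um^2/s

2.737


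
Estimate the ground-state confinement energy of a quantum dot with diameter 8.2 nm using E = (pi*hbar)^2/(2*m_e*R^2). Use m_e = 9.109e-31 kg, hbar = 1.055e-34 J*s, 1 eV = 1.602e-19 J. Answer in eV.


Radius R = 8.2/2 = 4.1 nm = 4.1e-09 m
E = (pi * 1.055e-34)^2 / (2 * 9.109e-31 * (4.1e-09)^2)
E(J) = 3.58704e-21
E = E(J) / 1.602e-19 = 0.0224 eV

0.0224


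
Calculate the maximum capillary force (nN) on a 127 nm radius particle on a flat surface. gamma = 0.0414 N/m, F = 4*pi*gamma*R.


Convert radius: R = 127 nm = 1.27e-07 m
F = 4 * pi * gamma * R
F = 4 * pi * 0.0414 * 1.27e-07
F = 6.60715e-08 N = 66.0715 nN

66.0715


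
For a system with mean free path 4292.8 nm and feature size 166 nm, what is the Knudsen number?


Knudsen number Kn = lambda / L
Kn = 4292.8 / 166
Kn = 25.8602

25.8602


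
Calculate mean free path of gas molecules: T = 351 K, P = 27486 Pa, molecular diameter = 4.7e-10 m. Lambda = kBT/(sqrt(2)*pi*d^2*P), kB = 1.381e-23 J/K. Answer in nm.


Mean free path: lambda = kB*T / (sqrt(2) * pi * d^2 * P)
lambda = 1.381e-23 * 351 / (sqrt(2) * pi * (4.7e-10)^2 * 27486)
lambda = 1.79692e-07 m
lambda = 179.69 nm

179.69


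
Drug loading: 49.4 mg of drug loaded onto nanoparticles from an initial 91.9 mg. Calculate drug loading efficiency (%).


Drug loading efficiency = (drug loaded / drug initial) * 100
DLE = 49.4 / 91.9 * 100
DLE = 0.5375 * 100
DLE = 53.75%

53.75


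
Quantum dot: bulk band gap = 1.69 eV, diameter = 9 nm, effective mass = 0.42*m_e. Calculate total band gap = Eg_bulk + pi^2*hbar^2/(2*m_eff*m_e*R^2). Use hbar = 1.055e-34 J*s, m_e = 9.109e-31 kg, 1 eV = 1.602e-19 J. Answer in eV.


Radius R = 9/2 nm = 4.5e-09 m
Confinement energy dE = pi^2 * hbar^2 / (2 * m_eff * m_e * R^2)
dE = pi^2 * (1.055e-34)^2 / (2 * 0.42 * 9.109e-31 * (4.5e-09)^2) J, divided by 1.602e-19 J/eV
dE = 0.0443 eV
Total band gap = E_g(bulk) + dE = 1.69 + 0.0443 = 1.7343 eV

1.7343


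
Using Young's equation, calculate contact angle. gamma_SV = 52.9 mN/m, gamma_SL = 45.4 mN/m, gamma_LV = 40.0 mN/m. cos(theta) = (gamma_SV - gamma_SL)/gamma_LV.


cos(theta) = (gamma_SV - gamma_SL) / gamma_LV
cos(theta) = (52.9 - 45.4) / 40.0
cos(theta) = 0.1875
theta = arccos(0.1875) = 79.19 degrees

79.19


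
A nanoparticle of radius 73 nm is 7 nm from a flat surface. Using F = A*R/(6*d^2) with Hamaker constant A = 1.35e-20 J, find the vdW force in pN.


Convert to SI: R = 73 nm = 7.3e-08 m, d = 7 nm = 7e-09 m
F = A * R / (6 * d^2)
F = 1.35e-20 * 7.3e-08 / (6 * (7e-09)^2)
F = 3.35204e-12 N = 3.352 pN

3.352


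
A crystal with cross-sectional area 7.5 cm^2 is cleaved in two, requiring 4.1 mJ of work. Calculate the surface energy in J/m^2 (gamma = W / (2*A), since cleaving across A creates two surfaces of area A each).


Convert: A = 7.5 cm^2 = 0.00075 m^2, W = 4.1 mJ = 0.0041 J
Cleaving exposes two faces of area A, so total new surface = 2*A and gamma = W / (2*A)
gamma = 0.0041 / (2 * 0.00075)
gamma = 2.733 J/m^2

2.733


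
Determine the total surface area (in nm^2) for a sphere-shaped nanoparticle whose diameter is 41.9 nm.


Radius r = 41.9/2 = 20.95 nm
Surface area SA = 4 * pi * r^2
SA = 4 * pi * (20.95)^2
SA = 5515.41 nm^2

5515.41


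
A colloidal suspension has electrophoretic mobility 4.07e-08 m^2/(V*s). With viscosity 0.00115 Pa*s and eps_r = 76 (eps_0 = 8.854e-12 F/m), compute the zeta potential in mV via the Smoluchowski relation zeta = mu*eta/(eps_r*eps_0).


Smoluchowski equation: zeta = mu * eta / (eps_r * eps_0)
zeta = 4.07e-08 * 0.00115 / (76 * 8.854e-12)
zeta = 0.069557 V = 69.56 mV

69.56


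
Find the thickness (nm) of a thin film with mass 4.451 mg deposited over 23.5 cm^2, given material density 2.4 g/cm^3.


Convert: m = 4.451 mg = 4.4510e-06 kg, A = 23.5 cm^2 = 2.3500e-03 m^2, rho = 2.4 g/cm^3 = 2400 kg/m^3
t = m / (A * rho)
t = 4.4510e-06 / (2.3500e-03 * 2400)
t = 7.8918e-07 m = 789.2 nm

789.2


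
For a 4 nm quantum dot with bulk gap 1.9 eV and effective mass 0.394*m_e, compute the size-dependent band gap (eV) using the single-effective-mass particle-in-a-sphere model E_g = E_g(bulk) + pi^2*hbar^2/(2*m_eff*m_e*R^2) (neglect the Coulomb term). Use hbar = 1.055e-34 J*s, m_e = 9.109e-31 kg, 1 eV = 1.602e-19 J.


Radius R = 4/2 nm = 2e-09 m
Confinement energy dE = pi^2 * hbar^2 / (2 * m_eff * m_e * R^2)
dE = pi^2 * (1.055e-34)^2 / (2 * 0.394 * 9.109e-31 * (2e-09)^2) J, divided by 1.602e-19 J/eV
dE = 0.2388 eV
Total band gap = E_g(bulk) + dE = 1.9 + 0.2388 = 2.1388 eV

2.1388


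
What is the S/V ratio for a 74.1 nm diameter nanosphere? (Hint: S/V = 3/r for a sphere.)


Radius r = 74.1/2 = 37.05 nm
S/V = 3 / r = 3 / 37.05
S/V = 0.081 nm^-1

0.081


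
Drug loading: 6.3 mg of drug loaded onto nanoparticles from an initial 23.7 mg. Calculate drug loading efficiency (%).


Drug loading efficiency = (drug loaded / drug initial) * 100
DLE = 6.3 / 23.7 * 100
DLE = 0.2658 * 100
DLE = 26.58%

26.58
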